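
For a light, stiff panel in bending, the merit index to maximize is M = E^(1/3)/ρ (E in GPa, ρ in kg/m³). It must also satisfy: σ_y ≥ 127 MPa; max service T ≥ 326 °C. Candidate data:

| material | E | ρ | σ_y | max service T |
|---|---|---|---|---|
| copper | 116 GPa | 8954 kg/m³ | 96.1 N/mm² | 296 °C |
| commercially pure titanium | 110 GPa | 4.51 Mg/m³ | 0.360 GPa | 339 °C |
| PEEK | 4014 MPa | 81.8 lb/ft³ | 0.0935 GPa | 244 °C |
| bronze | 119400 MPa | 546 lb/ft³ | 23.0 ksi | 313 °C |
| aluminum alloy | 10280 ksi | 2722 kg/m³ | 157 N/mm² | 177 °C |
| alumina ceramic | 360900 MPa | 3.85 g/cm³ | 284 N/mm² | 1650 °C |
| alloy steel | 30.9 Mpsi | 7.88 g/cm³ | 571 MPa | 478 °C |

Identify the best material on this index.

alumina ceramic

Screen on constraints: σ_y ≥ 127 MPa; max service T ≥ 326 °C. Survivors: commercially pure titanium, alumina ceramic, alloy steel.
Normalizing units and computing the index:
  commercially pure titanium: E = 110.0 GPa, ρ = 4510 kg/m³
  alumina ceramic: E = 360.9 GPa, ρ = 3850 kg/m³
  alloy steel: E = 213.0 GPa, ρ = 7880 kg/m³
  alumina ceramic: M = 1.85×10⁻³
  commercially pure titanium: M = 1.06×10⁻³
  alloy steel: M = 0.758×10⁻³
Alumina ceramic has the largest M.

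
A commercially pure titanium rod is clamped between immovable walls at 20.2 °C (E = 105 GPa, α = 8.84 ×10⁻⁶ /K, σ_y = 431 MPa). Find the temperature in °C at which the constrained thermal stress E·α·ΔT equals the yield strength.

E·α·ΔT = 431.0 MPa ⇒ ΔT = 431.0 / (105.0×10³ × 8.84×10⁻⁶) = 464.3 K.
T = 20.2 + 464.3 = 484.5 °C.

485 °C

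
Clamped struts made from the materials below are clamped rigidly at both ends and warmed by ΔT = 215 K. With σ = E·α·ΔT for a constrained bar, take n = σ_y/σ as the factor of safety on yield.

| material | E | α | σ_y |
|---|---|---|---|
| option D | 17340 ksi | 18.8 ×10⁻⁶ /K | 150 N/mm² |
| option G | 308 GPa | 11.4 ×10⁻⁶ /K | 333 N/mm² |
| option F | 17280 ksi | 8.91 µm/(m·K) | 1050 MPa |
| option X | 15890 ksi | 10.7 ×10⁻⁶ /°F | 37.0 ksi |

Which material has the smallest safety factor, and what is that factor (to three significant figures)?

option D, n = 0.310

Converting E to GPa, α to ×10⁻⁶/K, σ_y to MPa, then σ and n for each:
  option D: E = 119.6, α = 18.8, σ_y = 150.0 → σ = 483 MPa, n = 0.310
  option G: E = 308.0, α = 11.4, σ_y = 333.0 → σ = 755 MPa, n = 0.441
  option F: E = 119.1, α = 8.91, σ_y = 1050 → σ = 228 MPa, n = 4.60
  option X: E = 109.6, α = 19.3, σ_y = 255.1 → σ = 454 MPa, n = 0.562
The minimum is option D at n = 0.310.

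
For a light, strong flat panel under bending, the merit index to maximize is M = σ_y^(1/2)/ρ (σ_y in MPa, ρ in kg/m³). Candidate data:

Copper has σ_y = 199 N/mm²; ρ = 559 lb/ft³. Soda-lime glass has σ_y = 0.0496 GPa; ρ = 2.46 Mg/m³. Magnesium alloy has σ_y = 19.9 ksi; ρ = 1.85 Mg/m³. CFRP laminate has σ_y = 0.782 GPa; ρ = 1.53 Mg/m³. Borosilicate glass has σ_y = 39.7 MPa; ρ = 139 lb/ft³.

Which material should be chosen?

CFRP laminate

Putting every candidate on a common basis:
  copper: σ_y = 199.0 MPa, ρ = 8954 kg/m³
  soda-lime glass: σ_y = 49.60 MPa, ρ = 2460 kg/m³
  magnesium alloy: σ_y = 137.2 MPa, ρ = 1850 kg/m³
  CFRP laminate: σ_y = 782.0 MPa, ρ = 1530 kg/m³
  borosilicate glass: σ_y = 39.70 MPa, ρ = 2227 kg/m³
  CFRP laminate: M = 18.3×10⁻³
  magnesium alloy: M = 6.33×10⁻³
  soda-lime glass: M = 2.86×10⁻³
  borosilicate glass: M = 2.83×10⁻³
  copper: M = 1.58×10⁻³
The maximum is for CFRP laminate.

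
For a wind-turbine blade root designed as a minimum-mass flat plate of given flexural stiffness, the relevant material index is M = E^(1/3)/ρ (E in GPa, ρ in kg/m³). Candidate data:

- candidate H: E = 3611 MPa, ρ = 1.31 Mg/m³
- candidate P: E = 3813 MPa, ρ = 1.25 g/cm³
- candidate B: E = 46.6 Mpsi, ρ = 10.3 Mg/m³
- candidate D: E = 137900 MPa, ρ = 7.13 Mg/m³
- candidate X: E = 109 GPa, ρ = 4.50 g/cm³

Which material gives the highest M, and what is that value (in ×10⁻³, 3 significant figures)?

Convert each candidate to consistent units, then evaluate M:
  candidate H: E = 3.611 GPa, ρ = 1310 kg/m³
  candidate P: E = 3.813 GPa, ρ = 1250 kg/m³
  candidate B: E = 321.3 GPa, ρ = 10300 kg/m³
  candidate D: E = 137.9 GPa, ρ = 7130 kg/m³
  candidate X: E = 109.0 GPa, ρ = 4500 kg/m³
  candidate P: M = 1.25×10⁻³
  candidate H: M = 1.17×10⁻³
  candidate X: M = 1.06×10⁻³
  candidate D: M = 0.725×10⁻³
  candidate B: M = 0.665×10⁻³
The maximum is for candidate P.

candidate P, M = 1.25×10⁻³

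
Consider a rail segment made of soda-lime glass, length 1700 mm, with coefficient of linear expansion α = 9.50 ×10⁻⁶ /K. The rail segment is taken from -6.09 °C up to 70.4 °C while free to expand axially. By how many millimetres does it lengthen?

1.24 mm

ΔT = 70.4 − (-6.09) = 76.49 K.
ΔL = α·L₀·ΔT = 9.50×10⁻⁶ × 1700 mm × 76.49 K = 1.24 mm.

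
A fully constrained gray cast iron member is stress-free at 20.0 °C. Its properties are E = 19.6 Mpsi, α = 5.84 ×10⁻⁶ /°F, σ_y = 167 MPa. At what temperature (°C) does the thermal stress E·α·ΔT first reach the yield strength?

E = 19.6 Mpsi = 135.1 GPa.
α = 5.84×10⁻⁶/°F × 9/5 = 10.5×10⁻⁶/K.
E·α·ΔT = 167.0 MPa ⇒ ΔT = 167.0 / (135.1×10³ × 10.5×10⁻⁶) = 117.6 K.
T = 20.0 + 117.6 = 137.6 °C.

138 °C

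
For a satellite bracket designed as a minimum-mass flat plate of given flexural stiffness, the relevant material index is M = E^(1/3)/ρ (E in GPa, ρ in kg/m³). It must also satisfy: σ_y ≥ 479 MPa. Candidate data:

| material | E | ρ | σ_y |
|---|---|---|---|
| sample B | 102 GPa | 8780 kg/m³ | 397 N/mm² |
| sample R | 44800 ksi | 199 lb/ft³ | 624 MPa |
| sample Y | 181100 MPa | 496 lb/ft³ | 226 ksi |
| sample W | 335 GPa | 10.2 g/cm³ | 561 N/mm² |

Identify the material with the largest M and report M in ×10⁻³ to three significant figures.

Screen on constraints: σ_y ≥ 479 MPa. Survivors: sample R, sample Y, sample W.
Convert each candidate to consistent units, then evaluate M:
  sample R: E = 308.9 GPa, ρ = 3188 kg/m³
  sample Y: E = 181.1 GPa, ρ = 7945 kg/m³
  sample W: E = 335.0 GPa, ρ = 10200 kg/m³
  sample R: M = 2.12×10⁻³
  sample Y: M = 0.712×10⁻³
  sample W: M = 0.681×10⁻³
The maximum is for sample R.

sample R, M = 2.12×10⁻³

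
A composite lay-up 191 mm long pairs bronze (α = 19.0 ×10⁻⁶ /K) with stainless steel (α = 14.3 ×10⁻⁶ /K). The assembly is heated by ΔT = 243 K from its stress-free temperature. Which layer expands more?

bronze

α(bronze) = 19.0×10⁻⁶/K vs α(stainless steel) = 14.3×10⁻⁶/K.
Higher α expands more for the same ΔT: bronze.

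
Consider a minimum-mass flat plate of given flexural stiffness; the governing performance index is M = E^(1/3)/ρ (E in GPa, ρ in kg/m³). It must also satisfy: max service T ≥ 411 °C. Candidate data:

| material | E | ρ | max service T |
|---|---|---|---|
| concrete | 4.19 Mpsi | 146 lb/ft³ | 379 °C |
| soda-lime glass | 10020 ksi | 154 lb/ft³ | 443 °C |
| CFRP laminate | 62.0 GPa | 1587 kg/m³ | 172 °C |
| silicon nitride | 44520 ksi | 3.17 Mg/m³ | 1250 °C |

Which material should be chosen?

silicon nitride

Screen on constraints: max service T ≥ 411 °C. Survivors: soda-lime glass, silicon nitride.
Convert each candidate to consistent units, then evaluate M:
  soda-lime glass: E = 69.09 GPa, ρ = 2467 kg/m³
  silicon nitride: E = 307.0 GPa, ρ = 3170 kg/m³
  silicon nitride: M = 2.13×10⁻³
  soda-lime glass: M = 1.66×10⁻³
Highest index: silicon nitride.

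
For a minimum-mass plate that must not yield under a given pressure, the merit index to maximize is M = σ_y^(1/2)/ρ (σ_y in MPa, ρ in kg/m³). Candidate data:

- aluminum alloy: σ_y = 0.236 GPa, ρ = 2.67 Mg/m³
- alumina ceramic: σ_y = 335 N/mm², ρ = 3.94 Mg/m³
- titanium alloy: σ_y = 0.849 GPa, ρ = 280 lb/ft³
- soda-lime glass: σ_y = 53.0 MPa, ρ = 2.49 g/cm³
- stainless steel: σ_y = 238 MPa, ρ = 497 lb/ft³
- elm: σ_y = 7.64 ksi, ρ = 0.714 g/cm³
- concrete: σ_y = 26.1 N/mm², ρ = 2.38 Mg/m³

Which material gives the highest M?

elm

Putting every candidate on a common basis:
  aluminum alloy: σ_y = 236.0 MPa, ρ = 2670 kg/m³
  alumina ceramic: σ_y = 335.0 MPa, ρ = 3940 kg/m³
  titanium alloy: σ_y = 849.0 MPa, ρ = 4485 kg/m³
  soda-lime glass: σ_y = 53.00 MPa, ρ = 2490 kg/m³
  stainless steel: σ_y = 238.0 MPa, ρ = 7961 kg/m³
  elm: σ_y = 52.68 MPa, ρ = 714.0 kg/m³
  concrete: σ_y = 26.10 MPa, ρ = 2380 kg/m³
  elm: M = 10.2×10⁻³
  titanium alloy: M = 6.50×10⁻³
  aluminum alloy: M = 5.75×10⁻³
  alumina ceramic: M = 4.65×10⁻³
  soda-lime glass: M = 2.92×10⁻³
  concrete: M = 2.15×10⁻³
  stainless steel: M = 1.94×10⁻³
The maximum is for elm.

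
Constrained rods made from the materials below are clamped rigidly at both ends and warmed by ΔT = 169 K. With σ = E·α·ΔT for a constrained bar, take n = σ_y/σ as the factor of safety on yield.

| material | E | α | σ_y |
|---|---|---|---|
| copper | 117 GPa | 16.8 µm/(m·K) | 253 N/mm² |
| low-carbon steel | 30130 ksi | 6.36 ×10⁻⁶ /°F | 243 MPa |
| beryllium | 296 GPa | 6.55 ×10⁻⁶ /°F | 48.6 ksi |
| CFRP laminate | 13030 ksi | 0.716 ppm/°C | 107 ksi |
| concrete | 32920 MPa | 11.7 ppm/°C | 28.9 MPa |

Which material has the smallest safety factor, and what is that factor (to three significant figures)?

Converting E to GPa, α to ×10⁻⁶/K, σ_y to MPa, then σ and n for each:
  copper: E = 117.0, α = 16.8, σ_y = 253.0 → σ = 332 MPa, n = 0.762
  low-carbon steel: E = 207.7, α = 11.4, σ_y = 243.0 → σ = 402 MPa, n = 0.605
  beryllium: E = 296.0, α = 11.8, σ_y = 335.1 → σ = 590 MPa, n = 0.568
  CFRP laminate: E = 89.84, α = 0.716, σ_y = 737.7 → σ = 10.9 MPa, n = 67.9
  concrete: E = 32.92, α = 11.7, σ_y = 28.90 → σ = 65.1 MPa, n = 0.444
Smallest n: concrete with n = 0.444.

concrete, n = 0.444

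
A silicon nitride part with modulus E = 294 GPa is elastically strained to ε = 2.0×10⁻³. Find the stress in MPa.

588 MPa

σ = E·ε = 294000 MPa × 2.0×10⁻³ = 588 MPa.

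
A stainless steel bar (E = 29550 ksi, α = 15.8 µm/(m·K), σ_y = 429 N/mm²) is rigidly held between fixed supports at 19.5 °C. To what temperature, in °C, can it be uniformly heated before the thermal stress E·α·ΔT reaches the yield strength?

E = 29550 ksi = 203.7 GPa.
σ_y = 429 N/mm² = 429.0 MPa.
E·α·ΔT = 429.0 MPa ⇒ ΔT = 429.0 / (203.7×10³ × 15.8×10⁻⁶) = 133.3 K.
T = 19.5 + 133.3 = 152.8 °C.

153 °C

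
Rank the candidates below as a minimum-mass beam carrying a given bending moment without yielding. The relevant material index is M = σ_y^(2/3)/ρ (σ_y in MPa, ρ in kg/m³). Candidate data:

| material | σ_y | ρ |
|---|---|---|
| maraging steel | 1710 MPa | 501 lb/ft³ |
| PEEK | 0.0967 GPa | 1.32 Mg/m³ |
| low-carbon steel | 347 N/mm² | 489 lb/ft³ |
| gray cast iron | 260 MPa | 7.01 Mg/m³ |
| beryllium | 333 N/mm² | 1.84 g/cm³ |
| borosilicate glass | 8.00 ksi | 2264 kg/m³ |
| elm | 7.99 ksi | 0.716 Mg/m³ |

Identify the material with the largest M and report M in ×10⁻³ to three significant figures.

After converting to SI:
  maraging steel: σ_y = 1710 MPa, ρ = 8025 kg/m³
  PEEK: σ_y = 96.70 MPa, ρ = 1320 kg/m³
  low-carbon steel: σ_y = 347.0 MPa, ρ = 7833 kg/m³
  gray cast iron: σ_y = 260.0 MPa, ρ = 7010 kg/m³
  beryllium: σ_y = 333.0 MPa, ρ = 1840 kg/m³
  borosilicate glass: σ_y = 55.16 MPa, ρ = 2264 kg/m³
  elm: σ_y = 55.09 MPa, ρ = 716.0 kg/m³
  beryllium: M = 26.1×10⁻³
  elm: M = 20.2×10⁻³
  maraging steel: M = 17.8×10⁻³
  PEEK: M = 16.0×10⁻³
  borosilicate glass: M = 6.40×10⁻³
  low-carbon steel: M = 6.30×10⁻³
  gray cast iron: M = 5.81×10⁻³
Beryllium ranks first.

beryllium, M = 26.1×10⁻³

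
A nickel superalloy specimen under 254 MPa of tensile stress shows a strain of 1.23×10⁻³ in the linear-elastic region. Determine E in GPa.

E = σ/ε = 254 MPa / 1.23×10⁻³ = 206500 MPa = 207 GPa.

207 GPa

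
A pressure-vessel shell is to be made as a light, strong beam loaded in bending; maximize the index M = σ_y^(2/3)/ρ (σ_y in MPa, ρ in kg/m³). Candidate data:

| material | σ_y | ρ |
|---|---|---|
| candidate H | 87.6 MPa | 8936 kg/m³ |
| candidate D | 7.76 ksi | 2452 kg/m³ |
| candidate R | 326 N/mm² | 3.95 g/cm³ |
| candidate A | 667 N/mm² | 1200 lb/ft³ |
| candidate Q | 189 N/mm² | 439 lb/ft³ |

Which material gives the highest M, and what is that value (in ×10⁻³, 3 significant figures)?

Convert each candidate to consistent units, then evaluate M:
  candidate H: σ_y = 87.60 MPa, ρ = 8936 kg/m³
  candidate D: σ_y = 53.50 MPa, ρ = 2452 kg/m³
  candidate R: σ_y = 326.0 MPa, ρ = 3950 kg/m³
  candidate A: σ_y = 667.0 MPa, ρ = 19220 kg/m³
  candidate Q: σ_y = 189.0 MPa, ρ = 7032 kg/m³
  candidate R: M = 12.0×10⁻³
  candidate D: M = 5.79×10⁻³
  candidate Q: M = 4.68×10⁻³
  candidate A: M = 3.97×10⁻³
  candidate H: M = 2.21×10⁻³
The maximum is for candidate R.

candidate R, M = 12.0×10⁻³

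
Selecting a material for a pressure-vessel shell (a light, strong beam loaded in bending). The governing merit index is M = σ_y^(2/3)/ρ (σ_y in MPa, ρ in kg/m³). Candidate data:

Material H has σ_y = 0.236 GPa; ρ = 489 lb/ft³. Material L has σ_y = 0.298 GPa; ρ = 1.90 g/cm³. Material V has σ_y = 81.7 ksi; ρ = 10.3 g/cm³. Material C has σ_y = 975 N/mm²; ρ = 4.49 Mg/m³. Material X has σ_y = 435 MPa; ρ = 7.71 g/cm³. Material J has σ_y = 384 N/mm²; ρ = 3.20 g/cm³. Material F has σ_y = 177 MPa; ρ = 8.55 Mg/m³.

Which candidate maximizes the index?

After converting to SI:
  material H: σ_y = 236.0 MPa, ρ = 7833 kg/m³
  material L: σ_y = 298.0 MPa, ρ = 1900 kg/m³
  material V: σ_y = 563.3 MPa, ρ = 10300 kg/m³
  material C: σ_y = 975.0 MPa, ρ = 4490 kg/m³
  material X: σ_y = 435.0 MPa, ρ = 7710 kg/m³
  material J: σ_y = 384.0 MPa, ρ = 3200 kg/m³
  material F: σ_y = 177.0 MPa, ρ = 8550 kg/m³
  material L: M = 23.5×10⁻³
  material C: M = 21.9×10⁻³
  material J: M = 16.5×10⁻³
  material X: M = 7.45×10⁻³
  material V: M = 6.62×10⁻³
  material H: M = 4.88×10⁻³
  material F: M = 3.69×10⁻³
Material L ranks first.

material L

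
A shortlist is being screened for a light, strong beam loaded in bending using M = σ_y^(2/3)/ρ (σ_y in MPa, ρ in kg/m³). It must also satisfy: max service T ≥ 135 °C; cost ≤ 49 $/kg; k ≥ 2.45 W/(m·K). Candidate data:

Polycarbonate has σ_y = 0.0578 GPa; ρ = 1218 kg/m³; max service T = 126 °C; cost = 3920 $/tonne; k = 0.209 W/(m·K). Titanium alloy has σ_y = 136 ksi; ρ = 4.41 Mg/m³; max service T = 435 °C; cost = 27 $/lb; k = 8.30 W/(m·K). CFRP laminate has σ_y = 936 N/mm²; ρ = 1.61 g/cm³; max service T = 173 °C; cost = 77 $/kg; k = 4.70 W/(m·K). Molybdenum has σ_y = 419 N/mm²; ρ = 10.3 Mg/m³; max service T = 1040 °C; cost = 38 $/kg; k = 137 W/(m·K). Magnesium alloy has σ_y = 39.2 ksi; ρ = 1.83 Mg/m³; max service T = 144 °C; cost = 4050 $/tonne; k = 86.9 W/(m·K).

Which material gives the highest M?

magnesium alloy

Screen on constraints: max service T ≥ 135 °C; cost ≤ 49 $/kg; k ≥ 2.45 W/(m·K). Survivors: molybdenum, magnesium alloy.
Putting every candidate on a common basis:
  molybdenum: σ_y = 419.0 MPa, ρ = 10300 kg/m³
  magnesium alloy: σ_y = 270.3 MPa, ρ = 1830 kg/m³
  magnesium alloy: M = 22.8×10⁻³
  molybdenum: M = 5.44×10⁻³
Magnesium alloy has the largest M.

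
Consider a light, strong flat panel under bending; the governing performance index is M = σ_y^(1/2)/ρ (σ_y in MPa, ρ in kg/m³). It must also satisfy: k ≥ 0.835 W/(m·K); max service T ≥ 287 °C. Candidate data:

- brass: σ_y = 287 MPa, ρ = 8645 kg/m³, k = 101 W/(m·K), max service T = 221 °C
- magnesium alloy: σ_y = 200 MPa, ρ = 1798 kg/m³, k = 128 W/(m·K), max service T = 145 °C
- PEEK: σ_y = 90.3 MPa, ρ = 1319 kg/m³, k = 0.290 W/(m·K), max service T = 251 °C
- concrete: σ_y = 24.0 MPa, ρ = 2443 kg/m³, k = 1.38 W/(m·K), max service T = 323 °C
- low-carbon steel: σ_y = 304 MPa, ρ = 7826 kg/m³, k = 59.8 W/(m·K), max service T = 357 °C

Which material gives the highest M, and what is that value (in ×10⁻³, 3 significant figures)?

Screen on constraints: k ≥ 0.835 W/(m·K); max service T ≥ 287 °C. Survivors: concrete, low-carbon steel.
Computing M directly (units already consistent):
  low-carbon steel: M = 2.23×10⁻³
  concrete: M = 2.01×10⁻³
The maximum is for low-carbon steel.

low-carbon steel, M = 2.23×10⁻³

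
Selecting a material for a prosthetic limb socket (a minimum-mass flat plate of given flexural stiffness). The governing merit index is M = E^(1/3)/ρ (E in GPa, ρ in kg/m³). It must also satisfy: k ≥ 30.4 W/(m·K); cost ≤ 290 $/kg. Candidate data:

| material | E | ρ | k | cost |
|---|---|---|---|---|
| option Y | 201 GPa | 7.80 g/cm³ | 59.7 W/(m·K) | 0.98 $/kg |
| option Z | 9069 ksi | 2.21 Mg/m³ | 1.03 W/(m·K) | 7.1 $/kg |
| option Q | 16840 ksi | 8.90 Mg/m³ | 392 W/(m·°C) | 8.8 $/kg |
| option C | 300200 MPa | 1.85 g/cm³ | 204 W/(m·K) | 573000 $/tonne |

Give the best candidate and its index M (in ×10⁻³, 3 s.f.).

Screen on constraints: k ≥ 30.4 W/(m·K); cost ≤ 290 $/kg. Survivors: option Y, option Q.
In SI units:
  option Y: E = 201.0 GPa, ρ = 7800 kg/m³
  option Q: E = 116.1 GPa, ρ = 8900 kg/m³
  option Y: M = 0.751×10⁻³
  option Q: M = 0.548×10⁻³
Option Y ranks first.

option Y, M = 0.751×10⁻³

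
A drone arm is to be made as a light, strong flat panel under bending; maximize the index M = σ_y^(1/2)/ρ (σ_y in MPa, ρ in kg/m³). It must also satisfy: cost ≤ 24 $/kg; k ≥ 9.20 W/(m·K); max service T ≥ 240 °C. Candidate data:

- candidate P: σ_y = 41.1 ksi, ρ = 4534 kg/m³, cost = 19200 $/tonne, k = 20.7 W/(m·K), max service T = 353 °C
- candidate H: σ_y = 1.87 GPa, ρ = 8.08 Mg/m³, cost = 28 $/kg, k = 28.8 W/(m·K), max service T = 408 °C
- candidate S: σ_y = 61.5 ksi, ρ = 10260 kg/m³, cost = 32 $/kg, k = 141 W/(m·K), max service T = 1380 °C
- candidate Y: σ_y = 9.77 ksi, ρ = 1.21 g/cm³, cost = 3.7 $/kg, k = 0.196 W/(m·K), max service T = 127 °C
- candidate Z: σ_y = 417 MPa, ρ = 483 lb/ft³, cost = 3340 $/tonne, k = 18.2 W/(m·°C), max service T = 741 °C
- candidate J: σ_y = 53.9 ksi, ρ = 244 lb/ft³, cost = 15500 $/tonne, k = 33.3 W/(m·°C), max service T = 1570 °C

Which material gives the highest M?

candidate J

Screen on constraints: cost ≤ 24 $/kg; k ≥ 9.20 W/(m·K); max service T ≥ 240 °C. Survivors: candidate P, candidate Z, candidate J.
In SI units:
  candidate P: σ_y = 283.4 MPa, ρ = 4534 kg/m³
  candidate Z: σ_y = 417.0 MPa, ρ = 7737 kg/m³
  candidate J: σ_y = 371.6 MPa, ρ = 3909 kg/m³
  candidate J: M = 4.93×10⁻³
  candidate P: M = 3.71×10⁻³
  candidate Z: M = 2.64×10⁻³
The maximum is for candidate J.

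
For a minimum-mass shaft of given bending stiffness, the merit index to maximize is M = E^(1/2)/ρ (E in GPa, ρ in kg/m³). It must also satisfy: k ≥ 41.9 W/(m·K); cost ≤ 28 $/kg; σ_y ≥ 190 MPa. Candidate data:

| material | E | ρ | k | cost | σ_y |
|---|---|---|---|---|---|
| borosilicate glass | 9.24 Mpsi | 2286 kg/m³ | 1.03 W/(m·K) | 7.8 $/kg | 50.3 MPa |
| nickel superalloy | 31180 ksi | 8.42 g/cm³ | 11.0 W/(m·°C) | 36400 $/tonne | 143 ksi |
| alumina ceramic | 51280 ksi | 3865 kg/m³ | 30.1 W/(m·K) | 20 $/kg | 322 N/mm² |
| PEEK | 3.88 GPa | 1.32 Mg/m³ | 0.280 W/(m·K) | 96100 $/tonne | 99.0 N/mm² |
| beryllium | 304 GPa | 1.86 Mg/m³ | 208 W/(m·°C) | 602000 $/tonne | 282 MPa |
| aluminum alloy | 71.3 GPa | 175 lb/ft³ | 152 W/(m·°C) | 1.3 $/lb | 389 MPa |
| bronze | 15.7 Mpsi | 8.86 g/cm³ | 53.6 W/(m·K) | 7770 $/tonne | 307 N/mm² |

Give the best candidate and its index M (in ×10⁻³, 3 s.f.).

aluminum alloy, M = 3.01×10⁻³

Screen on constraints: k ≥ 41.9 W/(m·K); cost ≤ 28 $/kg; σ_y ≥ 190 MPa. Survivors: aluminum alloy, bronze.
Putting every candidate on a common basis:
  aluminum alloy: E = 71.30 GPa, ρ = 2803 kg/m³
  bronze: E = 108.2 GPa, ρ = 8860 kg/m³
  aluminum alloy: M = 3.01×10⁻³
  bronze: M = 1.17×10⁻³
Highest index: aluminum alloy.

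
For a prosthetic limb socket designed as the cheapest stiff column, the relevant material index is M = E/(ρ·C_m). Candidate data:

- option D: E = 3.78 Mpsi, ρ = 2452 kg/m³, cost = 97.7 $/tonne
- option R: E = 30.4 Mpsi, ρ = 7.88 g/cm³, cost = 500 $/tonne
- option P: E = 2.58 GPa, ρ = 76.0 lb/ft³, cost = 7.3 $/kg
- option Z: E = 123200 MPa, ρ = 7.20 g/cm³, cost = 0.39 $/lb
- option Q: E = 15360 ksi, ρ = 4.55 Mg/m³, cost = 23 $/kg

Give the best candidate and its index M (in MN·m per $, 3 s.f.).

Normalizing units and computing the index:
  option D: E = 26.06 GPa, ρ = 2452 kg/m³, cost = 0.09770 $/kg
  option R: E = 209.6 GPa, ρ = 7880 kg/m³, cost = 0.5000 $/kg
  option P: E = 2.580 GPa, ρ = 1217 kg/m³, cost = 7.300 $/kg
  option Z: E = 123.2 GPa, ρ = 7200 kg/m³, cost = 0.8598 $/kg
  option Q: E = 105.9 GPa, ρ = 4550 kg/m³, cost = 23.00 $/kg
  option D: M = 109 MN·m per $
  option R: M = 53.2 MN·m per $
  option Z: M = 19.9 MN·m per $
  option Q: M = 1.01 MN·m per $
  option P: M = 0.290 MN·m per $
Option D has the largest M.

option D, M = 109 MN·m per $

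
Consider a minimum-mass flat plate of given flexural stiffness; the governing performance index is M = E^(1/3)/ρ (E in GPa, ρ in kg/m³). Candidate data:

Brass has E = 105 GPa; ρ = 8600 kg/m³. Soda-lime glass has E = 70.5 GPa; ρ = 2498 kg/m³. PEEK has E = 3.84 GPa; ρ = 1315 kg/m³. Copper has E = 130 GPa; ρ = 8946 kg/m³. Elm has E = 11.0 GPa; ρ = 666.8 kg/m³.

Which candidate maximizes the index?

Evaluate M for each candidate:
  elm: M = 3.34×10⁻³
  soda-lime glass: M = 1.65×10⁻³
  PEEK: M = 1.19×10⁻³
  copper: M = 0.566×10⁻³
  brass: M = 0.549×10⁻³
Elm ranks first.

elm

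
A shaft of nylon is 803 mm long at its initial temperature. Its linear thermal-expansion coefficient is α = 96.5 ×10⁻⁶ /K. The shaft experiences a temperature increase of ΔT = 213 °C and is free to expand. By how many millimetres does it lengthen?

ΔL = α·L₀·ΔT = 96.5×10⁻⁶ × 803 mm × 213.0 K = 16.5 mm.

16.5 mm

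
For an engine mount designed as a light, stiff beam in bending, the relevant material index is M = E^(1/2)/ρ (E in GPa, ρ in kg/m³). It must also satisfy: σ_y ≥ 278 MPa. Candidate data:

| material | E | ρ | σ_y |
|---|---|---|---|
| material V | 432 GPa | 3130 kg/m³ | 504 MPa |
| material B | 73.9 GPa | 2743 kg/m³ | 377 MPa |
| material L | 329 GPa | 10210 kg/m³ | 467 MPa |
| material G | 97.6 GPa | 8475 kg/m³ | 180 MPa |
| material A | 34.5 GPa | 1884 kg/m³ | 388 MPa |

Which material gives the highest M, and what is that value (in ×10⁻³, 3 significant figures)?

Screen on constraints: σ_y ≥ 278 MPa. Survivors: material V, material B, material L, material A.
Per-candidate index values:
  material V: M = 6.64×10⁻³
  material B: M = 3.13×10⁻³
  material A: M = 3.12×10⁻³
  material L: M = 1.78×10⁻³
Material V has the largest M.

material V, M = 6.64×10⁻³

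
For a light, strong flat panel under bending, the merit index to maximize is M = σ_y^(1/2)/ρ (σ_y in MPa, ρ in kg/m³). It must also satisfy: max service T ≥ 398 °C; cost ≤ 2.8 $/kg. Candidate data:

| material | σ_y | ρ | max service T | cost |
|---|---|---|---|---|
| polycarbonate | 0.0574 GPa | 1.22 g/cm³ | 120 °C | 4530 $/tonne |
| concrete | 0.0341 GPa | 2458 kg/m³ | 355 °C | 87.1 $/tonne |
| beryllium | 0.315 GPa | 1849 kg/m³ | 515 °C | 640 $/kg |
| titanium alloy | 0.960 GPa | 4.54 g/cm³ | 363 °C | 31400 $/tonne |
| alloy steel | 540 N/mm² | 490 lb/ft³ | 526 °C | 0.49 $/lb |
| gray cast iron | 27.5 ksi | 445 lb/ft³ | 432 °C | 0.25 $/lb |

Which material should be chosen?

Screen on constraints: max service T ≥ 398 °C; cost ≤ 2.8 $/kg. Survivors: alloy steel, gray cast iron.
Convert each candidate to consistent units, then evaluate M:
  alloy steel: σ_y = 540.0 MPa, ρ = 7849 kg/m³
  gray cast iron: σ_y = 189.6 MPa, ρ = 7128 kg/m³
  alloy steel: M = 2.96×10⁻³
  gray cast iron: M = 1.93×10⁻³
Highest index: alloy steel.

alloy steel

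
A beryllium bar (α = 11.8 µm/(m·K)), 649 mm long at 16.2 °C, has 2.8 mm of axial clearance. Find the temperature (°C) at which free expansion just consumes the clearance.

α·L₀·ΔT = 2.8 mm ⇒ ΔT = 2.8 / (11.8×10⁻⁶ × 649.0) = 365.6 K.
T = 16.2 + 365.6 = 381.8 °C.

382 °C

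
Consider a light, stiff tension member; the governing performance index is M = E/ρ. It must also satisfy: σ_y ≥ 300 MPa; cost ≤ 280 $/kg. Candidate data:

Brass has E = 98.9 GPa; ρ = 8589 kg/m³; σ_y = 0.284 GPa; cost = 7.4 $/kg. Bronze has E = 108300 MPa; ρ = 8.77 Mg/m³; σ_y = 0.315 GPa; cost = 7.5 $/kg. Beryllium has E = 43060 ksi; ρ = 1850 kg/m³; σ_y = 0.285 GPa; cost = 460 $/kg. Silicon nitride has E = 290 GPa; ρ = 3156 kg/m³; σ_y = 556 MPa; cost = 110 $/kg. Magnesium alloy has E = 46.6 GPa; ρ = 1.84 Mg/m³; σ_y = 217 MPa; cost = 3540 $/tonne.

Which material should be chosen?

Screen on constraints: σ_y ≥ 300 MPa; cost ≤ 280 $/kg. Survivors: bronze, silicon nitride.
After converting to SI:
  bronze: E = 108.3 GPa, ρ = 8770 kg/m³
  silicon nitride: E = 290.0 GPa, ρ = 3156 kg/m³
  silicon nitride: M = 91.9 MN·m/kg
  bronze: M = 12.3 MN·m/kg
Silicon nitride ranks first.

silicon nitride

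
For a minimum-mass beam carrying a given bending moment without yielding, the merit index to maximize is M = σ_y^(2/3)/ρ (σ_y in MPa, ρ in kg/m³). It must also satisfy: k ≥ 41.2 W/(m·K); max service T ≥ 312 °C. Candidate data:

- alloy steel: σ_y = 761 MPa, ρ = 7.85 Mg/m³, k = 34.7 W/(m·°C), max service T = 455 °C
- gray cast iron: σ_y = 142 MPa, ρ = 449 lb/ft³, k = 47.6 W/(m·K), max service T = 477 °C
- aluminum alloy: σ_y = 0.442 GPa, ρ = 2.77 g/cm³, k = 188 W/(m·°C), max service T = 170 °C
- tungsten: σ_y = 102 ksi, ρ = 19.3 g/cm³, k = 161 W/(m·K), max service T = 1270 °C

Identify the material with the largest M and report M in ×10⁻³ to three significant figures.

Screen on constraints: k ≥ 41.2 W/(m·K); max service T ≥ 312 °C. Survivors: gray cast iron, tungsten.
In SI units:
  gray cast iron: σ_y = 142.0 MPa, ρ = 7192 kg/m³
  tungsten: σ_y = 703.3 MPa, ρ = 19300 kg/m³
  tungsten: M = 4.10×10⁻³
  gray cast iron: M = 3.78×10⁻³
Tungsten ranks first.

tungsten, M = 4.10×10⁻³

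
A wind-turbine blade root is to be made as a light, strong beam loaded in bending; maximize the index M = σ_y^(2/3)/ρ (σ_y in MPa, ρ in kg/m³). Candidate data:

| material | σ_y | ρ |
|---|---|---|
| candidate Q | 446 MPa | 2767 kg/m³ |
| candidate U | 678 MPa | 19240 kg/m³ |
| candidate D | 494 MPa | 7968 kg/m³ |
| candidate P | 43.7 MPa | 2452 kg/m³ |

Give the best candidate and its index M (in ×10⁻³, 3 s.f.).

Per-candidate index values:
  candidate Q: M = 21.1×10⁻³
  candidate D: M = 7.84×10⁻³
  candidate P: M = 5.06×10⁻³
  candidate U: M = 4.01×10⁻³
Candidate Q ranks first.

candidate Q, M = 21.1×10⁻³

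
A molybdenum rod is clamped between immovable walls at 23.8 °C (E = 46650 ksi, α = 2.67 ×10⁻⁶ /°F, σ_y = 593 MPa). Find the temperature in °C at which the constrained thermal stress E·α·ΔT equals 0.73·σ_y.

E = 46650 ksi = 321.6 GPa.
α = 2.67×10⁻⁶/°F × 9/5 = 4.81×10⁻⁶/K.
E·α·ΔT = 432.9 MPa ⇒ ΔT = 432.9 / (321.6×10³ × 4.81×10⁻⁶) = 280.0 K.
T = 23.8 + 280.0 = 303.8 °C.

304 °C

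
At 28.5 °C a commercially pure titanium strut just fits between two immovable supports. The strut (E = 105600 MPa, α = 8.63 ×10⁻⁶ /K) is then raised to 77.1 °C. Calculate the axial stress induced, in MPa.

E = 105600 MPa = 105.6 GPa.
ΔT = 48.60 K. Constrained thermal stress σ = E·α·ΔT = 105.6×10³ MPa × 8.63×10⁻⁶ × 48.60 = 44.3 MPa (compressive).

44.3 MPa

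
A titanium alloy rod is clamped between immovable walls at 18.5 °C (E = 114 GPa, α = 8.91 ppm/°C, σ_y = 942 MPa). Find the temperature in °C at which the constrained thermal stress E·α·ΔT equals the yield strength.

E·α·ΔT = 942.0 MPa ⇒ ΔT = 942.0 / (114.0×10³ × 8.91×10⁻⁶) = 927.4 K.
T = 18.5 + 927.4 = 945.9 °C.

946 °C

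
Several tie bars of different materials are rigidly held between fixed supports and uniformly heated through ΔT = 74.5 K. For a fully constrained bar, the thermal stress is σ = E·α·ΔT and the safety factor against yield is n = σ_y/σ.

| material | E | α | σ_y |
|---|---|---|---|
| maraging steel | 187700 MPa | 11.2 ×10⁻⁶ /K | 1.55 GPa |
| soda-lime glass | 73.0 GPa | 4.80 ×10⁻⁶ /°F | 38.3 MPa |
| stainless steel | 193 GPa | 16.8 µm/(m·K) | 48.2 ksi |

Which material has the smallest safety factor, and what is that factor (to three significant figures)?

soda-lime glass, n = 0.815

In consistent units (E in GPa, α in ×10⁻⁶/K, σ_y in MPa):
  maraging steel: E = 187.7, α = 11.2, σ_y = 1550 → σ = 157 MPa, n = 9.90
  soda-lime glass: E = 73.00, α = 8.64, σ_y = 38.30 → σ = 47.0 MPa, n = 0.815
  stainless steel: E = 193.0, α = 16.8, σ_y = 332.3 → σ = 242 MPa, n = 1.38
Soda-lime glass has the lowest safety factor, n = 0.815.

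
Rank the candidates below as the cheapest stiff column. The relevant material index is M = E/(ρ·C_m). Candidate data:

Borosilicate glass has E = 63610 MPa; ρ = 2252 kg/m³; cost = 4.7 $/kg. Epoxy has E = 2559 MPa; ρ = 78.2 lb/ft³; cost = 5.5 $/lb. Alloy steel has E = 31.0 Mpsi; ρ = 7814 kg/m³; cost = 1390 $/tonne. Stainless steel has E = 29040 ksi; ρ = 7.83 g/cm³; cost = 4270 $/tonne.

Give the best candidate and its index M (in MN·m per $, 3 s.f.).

Putting every candidate on a common basis:
  borosilicate glass: E = 63.61 GPa, ρ = 2252 kg/m³, cost = 4.700 $/kg
  epoxy: E = 2.559 GPa, ρ = 1253 kg/m³, cost = 12.13 $/kg
  alloy steel: E = 213.7 GPa, ρ = 7814 kg/m³, cost = 1.390 $/kg
  stainless steel: E = 200.2 GPa, ρ = 7830 kg/m³, cost = 4.270 $/kg
  alloy steel: M = 19.7 MN·m per $
  borosilicate glass: M = 6.01 MN·m per $
  stainless steel: M = 5.99 MN·m per $
  epoxy: M = 0.168 MN·m per $
Alloy steel has the largest M.

alloy steel, M = 19.7 MN·m per $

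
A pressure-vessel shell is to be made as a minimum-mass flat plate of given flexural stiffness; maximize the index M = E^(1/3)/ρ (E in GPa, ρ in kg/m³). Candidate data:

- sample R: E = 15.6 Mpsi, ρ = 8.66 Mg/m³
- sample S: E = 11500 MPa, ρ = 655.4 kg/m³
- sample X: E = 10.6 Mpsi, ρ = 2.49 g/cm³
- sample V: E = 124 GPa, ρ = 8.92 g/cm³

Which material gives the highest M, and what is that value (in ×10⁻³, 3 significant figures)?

sample S, M = 3.44×10⁻³

Convert each candidate to consistent units, then evaluate M:
  sample R: E = 107.6 GPa, ρ = 8660 kg/m³
  sample S: E = 11.50 GPa, ρ = 655.4 kg/m³
  sample X: E = 73.08 GPa, ρ = 2490 kg/m³
  sample V: E = 124.0 GPa, ρ = 8920 kg/m³
  sample S: M = 3.44×10⁻³
  sample X: M = 1.68×10⁻³
  sample V: M = 0.559×10⁻³
  sample R: M = 0.549×10⁻³
Sample S has the largest M.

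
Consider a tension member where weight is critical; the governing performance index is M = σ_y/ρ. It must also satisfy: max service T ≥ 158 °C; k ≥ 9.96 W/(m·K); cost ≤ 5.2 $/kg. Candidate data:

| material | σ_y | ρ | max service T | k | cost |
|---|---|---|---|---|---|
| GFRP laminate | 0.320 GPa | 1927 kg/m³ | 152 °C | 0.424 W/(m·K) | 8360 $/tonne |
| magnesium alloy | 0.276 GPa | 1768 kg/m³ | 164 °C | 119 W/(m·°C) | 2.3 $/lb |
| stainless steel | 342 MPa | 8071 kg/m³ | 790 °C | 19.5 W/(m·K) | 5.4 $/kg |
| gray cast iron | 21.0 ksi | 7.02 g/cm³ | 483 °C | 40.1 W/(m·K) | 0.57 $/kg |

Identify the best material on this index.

Screen on constraints: max service T ≥ 158 °C; k ≥ 9.96 W/(m·K); cost ≤ 5.2 $/kg. Survivors: magnesium alloy, gray cast iron.
Convert each candidate to consistent units, then evaluate M:
  magnesium alloy: σ_y = 276.0 MPa, ρ = 1768 kg/m³
  gray cast iron: σ_y = 144.8 MPa, ρ = 7020 kg/m³
  magnesium alloy: M = 156 kN·m/kg
  gray cast iron: M = 20.6 kN·m/kg
The maximum is for magnesium alloy.

magnesium alloy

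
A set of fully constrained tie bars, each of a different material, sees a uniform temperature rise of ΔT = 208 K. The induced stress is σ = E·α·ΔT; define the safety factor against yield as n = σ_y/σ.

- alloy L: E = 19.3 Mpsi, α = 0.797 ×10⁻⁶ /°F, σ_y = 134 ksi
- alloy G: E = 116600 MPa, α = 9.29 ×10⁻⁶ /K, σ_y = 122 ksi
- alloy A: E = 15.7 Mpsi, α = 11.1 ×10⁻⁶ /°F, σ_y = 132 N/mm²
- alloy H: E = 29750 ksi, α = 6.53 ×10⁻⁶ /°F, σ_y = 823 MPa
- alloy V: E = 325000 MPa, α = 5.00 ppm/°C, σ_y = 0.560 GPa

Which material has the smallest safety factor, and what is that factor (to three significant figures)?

alloy A, n = 0.293

With everything in SI (GPa, ×10⁻⁶/K, MPa):
  alloy L: E = 133.1, α = 1.43, σ_y = 923.9 → σ = 39.7 MPa, n = 23.3
  alloy G: E = 116.6, α = 9.29, σ_y = 841.2 → σ = 225 MPa, n = 3.73
  alloy A: E = 108.2, α = 20.0, σ_y = 132.0 → σ = 450 MPa, n = 0.293
  alloy H: E = 205.1, α = 11.8, σ_y = 823.0 → σ = 501 MPa, n = 1.64
  alloy V: E = 325.0, α = 5.00, σ_y = 560.0 → σ = 338 MPa, n = 1.66
Smallest n: alloy A with n = 0.293.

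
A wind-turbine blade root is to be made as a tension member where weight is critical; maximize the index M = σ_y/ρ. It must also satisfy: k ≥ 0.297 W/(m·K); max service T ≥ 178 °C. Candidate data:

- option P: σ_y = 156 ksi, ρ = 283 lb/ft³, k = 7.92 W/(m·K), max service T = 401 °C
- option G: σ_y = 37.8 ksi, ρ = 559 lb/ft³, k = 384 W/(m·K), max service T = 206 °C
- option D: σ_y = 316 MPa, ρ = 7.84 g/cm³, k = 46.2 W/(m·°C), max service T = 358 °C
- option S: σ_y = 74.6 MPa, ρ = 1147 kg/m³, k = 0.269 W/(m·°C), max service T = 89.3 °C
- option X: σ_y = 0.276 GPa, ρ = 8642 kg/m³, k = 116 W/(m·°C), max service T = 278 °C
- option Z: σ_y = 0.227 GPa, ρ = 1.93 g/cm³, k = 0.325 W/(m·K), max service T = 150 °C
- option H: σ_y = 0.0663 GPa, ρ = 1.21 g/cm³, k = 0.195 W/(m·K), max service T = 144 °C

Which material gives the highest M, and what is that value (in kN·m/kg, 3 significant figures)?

Screen on constraints: k ≥ 0.297 W/(m·K); max service T ≥ 178 °C. Survivors: option P, option G, option D, option X.
Convert each candidate to consistent units, then evaluate M:
  option P: σ_y = 1076 MPa, ρ = 4533 kg/m³
  option G: σ_y = 260.6 MPa, ρ = 8954 kg/m³
  option D: σ_y = 316.0 MPa, ρ = 7840 kg/m³
  option X: σ_y = 276.0 MPa, ρ = 8642 kg/m³
  option P: M = 237 kN·m/kg
  option D: M = 40.3 kN·m/kg
  option X: M = 31.9 kN·m/kg
  option G: M = 29.1 kN·m/kg
Highest index: option P.

option P, M = 237 kN·m/kg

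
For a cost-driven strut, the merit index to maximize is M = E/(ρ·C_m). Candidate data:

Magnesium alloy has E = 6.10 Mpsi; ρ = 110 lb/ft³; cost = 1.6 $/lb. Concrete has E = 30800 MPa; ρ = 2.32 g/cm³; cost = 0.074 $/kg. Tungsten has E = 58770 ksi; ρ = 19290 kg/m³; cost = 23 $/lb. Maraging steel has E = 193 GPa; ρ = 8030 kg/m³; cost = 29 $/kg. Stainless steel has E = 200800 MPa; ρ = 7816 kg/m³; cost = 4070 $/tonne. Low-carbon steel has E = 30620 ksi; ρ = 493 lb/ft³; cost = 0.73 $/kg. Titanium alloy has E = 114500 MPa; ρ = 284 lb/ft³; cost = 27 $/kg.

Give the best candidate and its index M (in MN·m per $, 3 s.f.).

concrete, M = 179 MN·m per $

Convert each candidate to consistent units, then evaluate M:
  magnesium alloy: E = 42.06 GPa, ρ = 1762 kg/m³, cost = 3.527 $/kg
  concrete: E = 30.80 GPa, ρ = 2320 kg/m³, cost = 0.07400 $/kg
  tungsten: E = 405.2 GPa, ρ = 19290 kg/m³, cost = 50.71 $/kg
  maraging steel: E = 193.0 GPa, ρ = 8030 kg/m³, cost = 29.00 $/kg
  stainless steel: E = 200.8 GPa, ρ = 7816 kg/m³, cost = 4.070 $/kg
  low-carbon steel: E = 211.1 GPa, ρ = 7897 kg/m³, cost = 0.7300 $/kg
  titanium alloy: E = 114.5 GPa, ρ = 4549 kg/m³, cost = 27.00 $/kg
  concrete: M = 179 MN·m per $
  low-carbon steel: M = 36.6 MN·m per $
  magnesium alloy: M = 6.77 MN·m per $
  stainless steel: M = 6.31 MN·m per $
  titanium alloy: M = 0.932 MN·m per $
  maraging steel: M = 0.829 MN·m per $
  tungsten: M = 0.414 MN·m per $
Concrete ranks first.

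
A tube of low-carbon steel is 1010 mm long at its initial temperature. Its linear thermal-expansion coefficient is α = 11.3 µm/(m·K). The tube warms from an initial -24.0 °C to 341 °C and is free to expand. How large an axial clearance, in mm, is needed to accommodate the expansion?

ΔT = 341 − (-24.0) = 365.0 K.
ΔL = α·L₀·ΔT = 11.3×10⁻⁶ × 1010 mm × 365.0 K = 4.17 mm.

4.17 mm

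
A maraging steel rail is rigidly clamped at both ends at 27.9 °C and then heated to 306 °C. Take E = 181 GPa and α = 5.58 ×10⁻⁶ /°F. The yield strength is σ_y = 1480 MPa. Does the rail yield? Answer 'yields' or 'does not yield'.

does not yield

α = 5.58×10⁻⁶/°F × 9/5 = 10.0×10⁻⁶/K.
ΔT = 278.1 K. Constrained thermal stress σ = E·α·ΔT = 181.0×10³ MPa × 10.0×10⁻⁶ × 278.1 = 506 MPa (compressive).
Compare to σ_y = 1480 MPa: σ < σ_y, so it does not yield.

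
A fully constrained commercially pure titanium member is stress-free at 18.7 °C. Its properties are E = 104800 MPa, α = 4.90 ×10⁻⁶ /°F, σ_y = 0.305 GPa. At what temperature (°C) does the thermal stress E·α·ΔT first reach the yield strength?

349 °C

E = 104800 MPa = 104.8 GPa.
α = 4.90×10⁻⁶/°F × 9/5 = 8.82×10⁻⁶/K.
σ_y = 0.305 GPa = 305.0 MPa.
E·α·ΔT = 305.0 MPa ⇒ ΔT = 305.0 / (104.8×10³ × 8.82×10⁻⁶) = 330.0 K.
T = 18.7 + 330.0 = 348.7 °C.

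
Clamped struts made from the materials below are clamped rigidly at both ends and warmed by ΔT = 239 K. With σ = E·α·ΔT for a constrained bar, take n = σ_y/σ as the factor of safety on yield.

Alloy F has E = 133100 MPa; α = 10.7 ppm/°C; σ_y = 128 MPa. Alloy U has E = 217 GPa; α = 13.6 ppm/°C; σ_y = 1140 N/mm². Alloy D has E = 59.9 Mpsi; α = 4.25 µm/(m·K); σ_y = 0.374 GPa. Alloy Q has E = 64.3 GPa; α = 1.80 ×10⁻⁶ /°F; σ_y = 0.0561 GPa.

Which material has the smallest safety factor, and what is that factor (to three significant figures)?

alloy F, n = 0.376

In consistent units (E in GPa, α in ×10⁻⁶/K, σ_y in MPa):
  alloy F: E = 133.1, α = 10.7, σ_y = 128.0 → σ = 340 MPa, n = 0.376
  alloy U: E = 217.0, α = 13.6, σ_y = 1140 → σ = 705 MPa, n = 1.62
  alloy D: E = 413.0, α = 4.25, σ_y = 374.0 → σ = 420 MPa, n = 0.892
  alloy Q: E = 64.30, α = 3.24, σ_y = 56.10 → σ = 49.8 MPa, n = 1.13
Smallest n: alloy F with n = 0.376.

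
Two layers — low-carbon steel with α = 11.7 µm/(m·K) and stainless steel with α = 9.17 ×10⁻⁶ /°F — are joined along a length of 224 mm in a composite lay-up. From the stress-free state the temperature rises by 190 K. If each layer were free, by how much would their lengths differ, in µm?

205 µm

stainless steel: α = 9.17×10⁻⁶/°F × 9/5 = 16.5×10⁻⁶/K.
Δα = |11.7 − 16.5|×10⁻⁶/K = 4.81×10⁻⁶/K.
ΔL_mismatch = Δα·L·ΔT = 4.81×10⁻⁶ × 224.0 mm × 190.0 K = 205 µm.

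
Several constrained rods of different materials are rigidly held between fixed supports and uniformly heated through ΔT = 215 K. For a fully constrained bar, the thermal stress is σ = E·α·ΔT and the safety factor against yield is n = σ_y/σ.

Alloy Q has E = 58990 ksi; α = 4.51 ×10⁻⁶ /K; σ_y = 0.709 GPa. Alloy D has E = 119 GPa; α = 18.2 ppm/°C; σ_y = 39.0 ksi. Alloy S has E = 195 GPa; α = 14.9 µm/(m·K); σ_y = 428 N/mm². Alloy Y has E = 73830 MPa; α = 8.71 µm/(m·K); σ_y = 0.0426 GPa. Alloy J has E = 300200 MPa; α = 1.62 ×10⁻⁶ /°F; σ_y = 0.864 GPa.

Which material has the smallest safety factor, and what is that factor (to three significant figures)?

alloy Y, n = 0.308

In consistent units (E in GPa, α in ×10⁻⁶/K, σ_y in MPa):
  alloy Q: E = 406.7, α = 4.51, σ_y = 709.0 → σ = 394 MPa, n = 1.80
  alloy D: E = 119.0, α = 18.2, σ_y = 268.9 → σ = 466 MPa, n = 0.577
  alloy S: E = 195.0, α = 14.9, σ_y = 428.0 → σ = 625 MPa, n = 0.685
  alloy Y: E = 73.83, α = 8.71, σ_y = 42.60 → σ = 138 MPa, n = 0.308
  alloy J: E = 300.2, α = 2.92, σ_y = 864.0 → σ = 188 MPa, n = 4.59
Alloy Y has the lowest safety factor, n = 0.308.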